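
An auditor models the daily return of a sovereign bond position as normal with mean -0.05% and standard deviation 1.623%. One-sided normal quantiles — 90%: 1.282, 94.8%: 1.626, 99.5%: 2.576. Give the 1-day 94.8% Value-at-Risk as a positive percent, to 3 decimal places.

VaR = −μ + z·σ = −(-0.05%) + 1.626 × 1.623% = 2.689%.

2.689%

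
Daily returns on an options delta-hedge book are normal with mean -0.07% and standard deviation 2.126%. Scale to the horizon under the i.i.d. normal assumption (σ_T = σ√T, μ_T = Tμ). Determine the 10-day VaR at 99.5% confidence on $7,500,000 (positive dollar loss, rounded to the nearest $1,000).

$1,351,000

At 99.5%, z = 2.576.
σ_{10d} = 2.126% × √10 = 6.723%; μ_{10d} = 10 × -0.07% = -0.700%.
VaR = −(-0.700%) + 2.576 × 6.723% = 18.018%.
On $7,500,000: 0.18018 × $7,500,000 = $1,351,350.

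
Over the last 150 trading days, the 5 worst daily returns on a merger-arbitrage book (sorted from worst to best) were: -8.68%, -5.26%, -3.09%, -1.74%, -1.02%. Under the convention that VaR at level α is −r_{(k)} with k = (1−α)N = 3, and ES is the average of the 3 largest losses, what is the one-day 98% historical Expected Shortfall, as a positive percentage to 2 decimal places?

5.68%

The 3 worst returns sum to -17.03%.
ES = −(-17.03%) / 3 = 5.6766…% ≈ 5.68%.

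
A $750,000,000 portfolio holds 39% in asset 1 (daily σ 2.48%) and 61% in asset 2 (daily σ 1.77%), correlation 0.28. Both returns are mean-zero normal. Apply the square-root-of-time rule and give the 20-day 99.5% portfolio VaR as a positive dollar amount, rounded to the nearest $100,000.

σ_p = √(0.39²·2.48² + 0.61²·1.77² + 2·0.28·0.39·0.61·2.48·1.77) = 1.639%.
σ_{20d} = 1.639% × √20 = 7.330%.
z(99.5%) = 2.576.
VaR = 2.576 × 7.330% = 18.882%; on $750,000,000 that is $141,615,000.

$141,600,000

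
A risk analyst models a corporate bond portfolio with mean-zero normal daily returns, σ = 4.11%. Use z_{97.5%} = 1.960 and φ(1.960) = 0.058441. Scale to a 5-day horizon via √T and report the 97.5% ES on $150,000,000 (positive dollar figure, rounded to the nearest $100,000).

$32,200,000

σ_{5d} = 4.11% × √5 = 9.190%.
ES multiplier = φ(z)/(1−α) = 0.058441/0.025 = 2.338.
ES = 9.190% × 2.338 = 21.486%; on $150,000,000: $32,229,000.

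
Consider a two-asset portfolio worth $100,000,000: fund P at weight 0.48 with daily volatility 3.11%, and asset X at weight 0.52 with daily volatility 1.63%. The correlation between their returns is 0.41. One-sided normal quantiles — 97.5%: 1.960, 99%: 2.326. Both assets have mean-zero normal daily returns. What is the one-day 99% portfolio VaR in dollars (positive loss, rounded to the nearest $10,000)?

$4,640,000

σ_p² = 0.48²·3.11² + 0.52²·1.63² + 2·0.41·0.48·0.52·3.11·1.63 = 3.9844 (%²).
σ_p = √3.9844 = 1.996%.
VaR = 2.326 × 1.996% = 4.643%; on $100,000,000 that is $4,643,000.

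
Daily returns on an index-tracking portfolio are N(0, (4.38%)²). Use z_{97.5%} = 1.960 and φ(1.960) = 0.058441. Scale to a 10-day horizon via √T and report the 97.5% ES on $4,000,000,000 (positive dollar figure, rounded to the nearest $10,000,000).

σ_{10d} = 4.38% × √10 = 13.851%.
ES multiplier = φ(z)/(1−α) = 0.058441/0.025 = 2.338.
ES = 13.851% × 2.338 = 32.384%; on $4,000,000,000: $1,295,360,000.

$1,300,000,000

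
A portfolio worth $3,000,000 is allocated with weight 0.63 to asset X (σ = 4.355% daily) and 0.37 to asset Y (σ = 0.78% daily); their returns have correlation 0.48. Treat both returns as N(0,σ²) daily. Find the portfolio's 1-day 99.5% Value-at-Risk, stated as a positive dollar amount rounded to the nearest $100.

$223,600

σ_p² = 0.63²·4.355² + 0.37²·0.78² + 2·0.48·0.63·0.37·4.355·0.78 = 8.3710 (%²).
σ_p = √8.3710 = 2.893%.
At 99.5%, z = 2.576.
VaR = 2.576 × 2.893% = 7.452%; on $3,000,000 that is $223,560.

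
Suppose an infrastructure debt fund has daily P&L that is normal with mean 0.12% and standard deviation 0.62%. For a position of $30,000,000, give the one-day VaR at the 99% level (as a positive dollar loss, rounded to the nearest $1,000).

$397,000

At 99% one-sided, z = 2.326.
VaR = −μ + z·σ = −(0.12%) + 2.326 × 0.62% = 1.322%.
On $30,000,000: 0.01322 × $30,000,000 = $396,600.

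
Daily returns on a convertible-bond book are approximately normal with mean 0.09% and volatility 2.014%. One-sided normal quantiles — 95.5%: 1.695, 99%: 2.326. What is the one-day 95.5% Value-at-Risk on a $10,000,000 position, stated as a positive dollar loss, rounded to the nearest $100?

$332,400

VaR = −μ + z·σ = −(0.09%) + 1.695 × 2.014% = 3.324%.
On $10,000,000: 0.03324 × $10,000,000 = $332,400.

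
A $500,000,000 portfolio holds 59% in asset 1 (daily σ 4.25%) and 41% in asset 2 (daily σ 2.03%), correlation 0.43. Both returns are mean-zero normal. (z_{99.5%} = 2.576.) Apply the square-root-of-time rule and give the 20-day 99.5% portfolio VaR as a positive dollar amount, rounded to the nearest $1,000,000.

$171,000,000

σ_p = √(0.59²·4.25² + 0.41²·2.03² + 2·0.43·0.59·0.41·4.25·2.03) = 2.962%.
σ_{20d} = 2.962% × √20 = 13.246%.
VaR = 2.576 × 13.246% = 34.122%; on $500,000,000 that is $170,610,000.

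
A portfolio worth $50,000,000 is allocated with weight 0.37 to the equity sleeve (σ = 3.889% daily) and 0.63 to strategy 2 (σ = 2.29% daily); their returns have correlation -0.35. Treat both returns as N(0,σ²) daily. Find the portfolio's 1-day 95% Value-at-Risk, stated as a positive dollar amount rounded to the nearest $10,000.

σ_p² = 0.37²·3.889² + 0.63²·2.29² + 2·-0.35·0.37·0.63·3.889·2.29 = 2.6987 (%²).
σ_p = √2.6987 = 1.643%.
At 95%, z = 1.645.
VaR = 1.645 × 1.643% = 2.703%; on $50,000,000 that is $1,351,500.

$1,350,000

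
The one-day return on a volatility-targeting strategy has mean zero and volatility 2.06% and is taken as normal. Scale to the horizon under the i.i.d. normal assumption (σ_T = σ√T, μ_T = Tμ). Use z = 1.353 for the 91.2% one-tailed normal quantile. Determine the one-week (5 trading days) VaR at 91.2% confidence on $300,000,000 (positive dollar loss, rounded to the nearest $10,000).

σ_{5d} = 2.06% × √5 = 4.606%.
VaR = 1.353 × 4.606% = 6.232%.
On $300,000,000: 0.06232 × $300,000,000 = $18,696,000.

$18,700,000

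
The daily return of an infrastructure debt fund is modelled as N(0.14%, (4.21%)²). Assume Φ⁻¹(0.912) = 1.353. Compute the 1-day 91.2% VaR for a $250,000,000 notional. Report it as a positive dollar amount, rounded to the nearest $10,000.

$13,890,000

VaR = −μ + z·σ = −(0.14%) + 1.353 × 4.21% = 5.556%.
On $250,000,000: 0.05556 × $250,000,000 = $13,890,000.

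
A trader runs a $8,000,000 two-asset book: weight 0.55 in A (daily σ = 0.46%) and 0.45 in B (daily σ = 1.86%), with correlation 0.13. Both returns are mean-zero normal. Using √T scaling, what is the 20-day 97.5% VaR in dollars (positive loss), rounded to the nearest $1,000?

$635,000

σ_p = √(0.55²·0.46² + 0.45²·1.86² + 2·0.13·0.55·0.45·0.46·1.86) = 0.905%.
σ_{20d} = 0.905% × √20 = 4.047%.
z(97.5%) = 1.960.
VaR = 1.960 × 4.047% = 7.932%; on $8,000,000 that is $634,560.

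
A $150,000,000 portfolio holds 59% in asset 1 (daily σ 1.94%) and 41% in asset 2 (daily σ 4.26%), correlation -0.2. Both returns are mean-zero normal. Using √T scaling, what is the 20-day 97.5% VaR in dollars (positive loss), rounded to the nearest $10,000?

$24,810,000

σ_p = √(0.59²·1.94² + 0.41²·4.26² + 2·-0.2·0.59·0.41·1.94·4.26) = 1.887%.
σ_{20d} = 1.887% × √20 = 8.439%.
z(97.5%) = 1.960.
VaR = 1.960 × 8.439% = 16.540%; on $150,000,000 that is $24,810,000.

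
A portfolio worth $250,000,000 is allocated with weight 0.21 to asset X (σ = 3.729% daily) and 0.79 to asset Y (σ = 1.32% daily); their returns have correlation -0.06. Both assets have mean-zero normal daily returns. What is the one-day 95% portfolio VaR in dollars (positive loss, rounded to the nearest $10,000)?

σ_p² = 0.21²·3.729² + 0.79²·1.32² + 2·-0.06·0.21·0.79·3.729·1.32 = 1.6027 (%²).
σ_p = √1.6027 = 1.266%.
At 95%, z = 1.645.
VaR = 1.645 × 1.266% = 2.083%; on $250,000,000 that is $5,207,500.

$5,210,000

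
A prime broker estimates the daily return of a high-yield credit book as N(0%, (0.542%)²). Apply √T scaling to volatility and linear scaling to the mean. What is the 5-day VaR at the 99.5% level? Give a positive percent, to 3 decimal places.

At 99.5%, z = 2.576.
σ_{5d} = 0.542% × √5 = 1.212%.
VaR = 2.576 × 1.212% = 3.122%.

3.122%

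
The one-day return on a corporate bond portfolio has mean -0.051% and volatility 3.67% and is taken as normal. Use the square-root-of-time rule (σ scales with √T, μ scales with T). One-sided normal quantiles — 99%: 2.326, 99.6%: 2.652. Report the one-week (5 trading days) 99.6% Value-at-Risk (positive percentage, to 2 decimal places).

22.02%

σ_{5d} = 3.67% × √5 = 8.206%; μ_{5d} = 5 × -0.051% = -0.255%.
VaR = −(-0.255%) + 2.652 × 8.206% = 22.017%.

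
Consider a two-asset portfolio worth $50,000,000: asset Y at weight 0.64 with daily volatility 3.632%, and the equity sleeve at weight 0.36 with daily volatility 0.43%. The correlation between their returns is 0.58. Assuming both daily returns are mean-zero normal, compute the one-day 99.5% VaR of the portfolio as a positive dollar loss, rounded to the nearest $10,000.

σ_p² = 0.64²·3.632² + 0.36²·0.43² + 2·0.58·0.64·0.36·3.632·0.43 = 5.8446 (%²).
σ_p = √5.8446 = 2.418%.
At 99.5%, z = 2.576.
VaR = 2.576 × 2.418% = 6.229%; on $50,000,000 that is $3,114,500.

$3,110,000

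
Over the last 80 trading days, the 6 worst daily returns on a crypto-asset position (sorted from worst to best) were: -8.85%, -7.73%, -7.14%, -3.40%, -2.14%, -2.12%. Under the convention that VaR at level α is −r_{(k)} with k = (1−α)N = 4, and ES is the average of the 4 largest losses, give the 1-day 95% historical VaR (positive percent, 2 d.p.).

3.40%

k = 4; the 4th lowest return is -3.40%, so VaR = 3.40%.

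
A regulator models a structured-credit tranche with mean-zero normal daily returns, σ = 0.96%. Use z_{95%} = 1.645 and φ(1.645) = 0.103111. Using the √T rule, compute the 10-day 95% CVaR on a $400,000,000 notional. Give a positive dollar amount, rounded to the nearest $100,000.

$25,000,000

σ_{10d} = 0.96% × √10 = 3.036%.
ES multiplier = φ(z)/(1−α) = 0.103111/0.05 = 2.062.
ES = 3.036% × 2.062 = 6.260%; on $400,000,000: $25,040,000.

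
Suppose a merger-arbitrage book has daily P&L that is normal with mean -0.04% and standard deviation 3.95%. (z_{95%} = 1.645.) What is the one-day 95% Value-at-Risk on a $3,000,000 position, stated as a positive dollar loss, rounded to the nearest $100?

$196,100

VaR = −μ + z·σ = −(-0.04%) + 1.645 × 3.95% = 6.538%.
On $3,000,000: 0.06538 × $3,000,000 = $196,140.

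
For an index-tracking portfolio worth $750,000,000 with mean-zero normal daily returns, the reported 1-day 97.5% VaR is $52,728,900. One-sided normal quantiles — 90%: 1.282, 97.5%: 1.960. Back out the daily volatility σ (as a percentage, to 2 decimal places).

3.59%

VaR as a fraction: $52,728,900 / $750,000,000 = 7.031%.
σ = VaR / z = 7.031% / 1.960 = 3.587%.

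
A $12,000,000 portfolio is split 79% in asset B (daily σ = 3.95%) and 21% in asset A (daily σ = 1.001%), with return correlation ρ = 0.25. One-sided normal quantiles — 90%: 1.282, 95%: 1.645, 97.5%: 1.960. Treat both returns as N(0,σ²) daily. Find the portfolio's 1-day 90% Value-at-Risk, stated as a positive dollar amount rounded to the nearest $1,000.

σ_p² = 0.79²·3.95² + 0.21²·1.001² + 2·0.25·0.79·0.21·3.95·1.001 = 10.1097 (%²).
σ_p = √10.1097 = 3.180%.
VaR = 1.282 × 3.180% = 4.077%; on $12,000,000 that is $489,240.

$489,000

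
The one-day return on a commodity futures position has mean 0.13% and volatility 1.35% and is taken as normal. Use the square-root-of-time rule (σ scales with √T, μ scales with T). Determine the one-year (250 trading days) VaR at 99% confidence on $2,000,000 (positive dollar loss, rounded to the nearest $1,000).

At 99%, z = 2.326.
σ_{250d} = 1.35% × √250 = 21.345%; μ_{250d} = 250 × 0.13% = 32.500%.
VaR = −(32.500%) + 2.326 × 21.345% = 17.148%.
On $2,000,000: 0.17148 × $2,000,000 = $342,960.

$343,000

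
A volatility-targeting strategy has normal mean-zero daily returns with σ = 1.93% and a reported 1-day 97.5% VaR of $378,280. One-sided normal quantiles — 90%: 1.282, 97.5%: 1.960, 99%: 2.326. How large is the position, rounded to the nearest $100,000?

VaR as a fraction of value: z·σ = 1.960 × 1.93% = 3.7828%.
Position = $378,280 / 0.037828 = $10,000,000.

$10,000,000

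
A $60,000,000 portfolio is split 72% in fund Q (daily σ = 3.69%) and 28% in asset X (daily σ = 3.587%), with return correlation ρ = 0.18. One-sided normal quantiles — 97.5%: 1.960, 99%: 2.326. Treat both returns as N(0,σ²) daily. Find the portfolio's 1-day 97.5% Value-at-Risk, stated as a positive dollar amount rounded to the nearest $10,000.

$3,530,000

σ_p² = 0.72²·3.69² + 0.28²·3.587² + 2·0.18·0.72·0.28·3.69·3.587 = 9.0279 (%²).
σ_p = √9.0279 = 3.005%.
VaR = 1.960 × 3.005% = 5.890%; on $60,000,000 that is $3,534,000.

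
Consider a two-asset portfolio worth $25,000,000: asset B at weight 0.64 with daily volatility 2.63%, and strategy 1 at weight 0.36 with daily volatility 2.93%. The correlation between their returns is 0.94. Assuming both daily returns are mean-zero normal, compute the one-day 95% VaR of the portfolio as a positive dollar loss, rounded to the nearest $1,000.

$1,110,000

σ_p² = 0.64²·2.63² + 0.36²·2.93² + 2·0.94·0.64·0.36·2.63·2.93 = 7.2836 (%²).
σ_p = √7.2836 = 2.699%.
At 95%, z = 1.645.
VaR = 1.645 × 2.699% = 4.440%; on $25,000,000 that is $1,110,000.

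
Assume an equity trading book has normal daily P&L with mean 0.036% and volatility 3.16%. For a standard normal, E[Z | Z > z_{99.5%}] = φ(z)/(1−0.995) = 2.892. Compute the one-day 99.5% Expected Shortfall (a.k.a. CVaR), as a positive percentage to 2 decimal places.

ES = −(0.036%) + 3.16% × 2.892 = 9.103%.

9.10%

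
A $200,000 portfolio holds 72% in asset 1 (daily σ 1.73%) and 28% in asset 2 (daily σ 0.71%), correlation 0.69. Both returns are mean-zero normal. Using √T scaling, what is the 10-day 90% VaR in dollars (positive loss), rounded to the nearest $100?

$11,300

σ_p = √(0.72²·1.73² + 0.28²·0.71² + 2·0.69·0.72·0.28·1.73·0.71) = 1.390%.
σ_{10d} = 1.390% × √10 = 4.396%.
z(90%) = 1.282.
VaR = 1.282 × 4.396% = 5.636%; on $200,000 that is $11,272.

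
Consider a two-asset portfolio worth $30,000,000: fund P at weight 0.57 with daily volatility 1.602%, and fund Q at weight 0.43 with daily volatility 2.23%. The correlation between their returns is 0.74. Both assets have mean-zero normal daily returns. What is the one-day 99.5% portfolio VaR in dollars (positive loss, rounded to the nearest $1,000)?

$1,349,000

σ_p² = 0.57²·1.602² + 0.43²·2.23² + 2·0.74·0.57·0.43·1.602·2.23 = 3.0492 (%²).
σ_p = √3.0492 = 1.746%.
At 99.5%, z = 2.576.
VaR = 2.576 × 1.746% = 4.498%; on $30,000,000 that is $1,349,400.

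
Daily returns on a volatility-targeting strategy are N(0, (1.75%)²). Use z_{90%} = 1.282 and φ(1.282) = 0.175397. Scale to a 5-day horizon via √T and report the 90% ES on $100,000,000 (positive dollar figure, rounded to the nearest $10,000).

σ_{5d} = 1.75% × √5 = 3.913%.
ES multiplier = φ(z)/(1−α) = 0.175397/0.1 = 1.754.
ES = 3.913% × 1.754 = 6.863%; on $100,000,000: $6,863,000.

$6,860,000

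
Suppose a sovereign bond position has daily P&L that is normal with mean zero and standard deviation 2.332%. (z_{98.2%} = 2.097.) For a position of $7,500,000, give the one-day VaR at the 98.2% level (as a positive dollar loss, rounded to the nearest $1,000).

$367,000

VaR = z·σ = 2.097 × 2.332% = 4.890%.
On $7,500,000: 0.04890 × $7,500,000 = $366,750.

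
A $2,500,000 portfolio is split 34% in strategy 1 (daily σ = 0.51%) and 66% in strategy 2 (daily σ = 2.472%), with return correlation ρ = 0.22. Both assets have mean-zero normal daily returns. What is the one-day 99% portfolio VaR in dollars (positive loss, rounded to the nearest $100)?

$97,600

σ_p² = 0.34²·0.51² + 0.66²·2.472² + 2·0.22·0.34·0.66·0.51·2.472 = 2.8164 (%²).
σ_p = √2.8164 = 1.678%.
At 99%, z = 2.326.
VaR = 2.326 × 1.678% = 3.903%; on $2,500,000 that is $97,575.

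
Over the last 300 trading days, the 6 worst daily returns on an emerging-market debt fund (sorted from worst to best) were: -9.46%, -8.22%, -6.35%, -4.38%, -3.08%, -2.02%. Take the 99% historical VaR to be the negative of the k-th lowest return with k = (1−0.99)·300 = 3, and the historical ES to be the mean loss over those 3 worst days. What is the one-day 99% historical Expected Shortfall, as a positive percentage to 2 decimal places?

The 3 worst returns sum to -24.03%.
ES = −(-24.03%) / 3 = 8.01%.

8.01%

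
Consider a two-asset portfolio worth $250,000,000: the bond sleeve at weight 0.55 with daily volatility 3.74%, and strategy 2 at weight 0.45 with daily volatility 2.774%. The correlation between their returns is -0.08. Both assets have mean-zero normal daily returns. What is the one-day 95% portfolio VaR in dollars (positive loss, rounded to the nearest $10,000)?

$9,540,000

σ_p² = 0.55²·3.74² + 0.45²·2.774² + 2·-0.08·0.55·0.45·3.74·2.774 = 5.3787 (%²).
σ_p = √5.3787 = 2.319%.
At 95%, z = 1.645.
VaR = 1.645 × 2.319% = 3.815%; on $250,000,000 that is $9,537,500.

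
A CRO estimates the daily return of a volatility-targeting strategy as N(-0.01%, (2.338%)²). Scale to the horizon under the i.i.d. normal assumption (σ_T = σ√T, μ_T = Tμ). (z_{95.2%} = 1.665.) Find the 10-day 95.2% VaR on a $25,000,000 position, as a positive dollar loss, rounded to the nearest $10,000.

σ_{10d} = 2.338% × √10 = 7.393%; μ_{10d} = 10 × -0.01% = -0.100%.
VaR = −(-0.100%) + 1.665 × 7.393% = 12.409%.
On $25,000,000: 0.12409 × $25,000,000 = $3,102,250.

$3,100,000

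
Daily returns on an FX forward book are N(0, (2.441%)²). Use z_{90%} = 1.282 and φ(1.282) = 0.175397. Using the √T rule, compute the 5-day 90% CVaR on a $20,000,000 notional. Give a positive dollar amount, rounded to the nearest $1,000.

σ_{5d} = 2.441% × √5 = 5.458%.
ES multiplier = φ(z)/(1−α) = 0.175397/0.1 = 1.754.
ES = 5.458% × 1.754 = 9.573%; on $20,000,000: $1,914,600.

$1,915,000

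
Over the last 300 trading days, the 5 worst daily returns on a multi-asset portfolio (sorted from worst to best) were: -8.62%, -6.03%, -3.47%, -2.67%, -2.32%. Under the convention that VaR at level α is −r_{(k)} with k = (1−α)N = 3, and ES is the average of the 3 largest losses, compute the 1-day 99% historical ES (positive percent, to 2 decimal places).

6.04%

The 3 worst returns sum to -18.12%.
ES = −(-18.12%) / 3 = 6.04%.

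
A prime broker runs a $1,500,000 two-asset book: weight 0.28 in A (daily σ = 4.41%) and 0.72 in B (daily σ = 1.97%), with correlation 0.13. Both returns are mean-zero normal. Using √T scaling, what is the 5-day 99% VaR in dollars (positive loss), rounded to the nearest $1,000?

σ_p = √(0.28²·4.41² + 0.72²·1.97² + 2·0.13·0.28·0.72·4.41·1.97) = 1.998%.
σ_{5d} = 1.998% × √5 = 4.468%.
z(99%) = 2.326.
VaR = 2.326 × 4.468% = 10.393%; on $1,500,000 that is $155,895.

$156,000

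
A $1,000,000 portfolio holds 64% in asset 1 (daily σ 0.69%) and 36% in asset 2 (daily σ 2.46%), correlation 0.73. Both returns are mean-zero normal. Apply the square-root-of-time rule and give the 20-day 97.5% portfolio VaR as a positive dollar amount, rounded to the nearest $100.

$109,100

σ_p = √(0.64²·0.69² + 0.36²·2.46² + 2·0.73·0.64·0.36·0.69·2.46) = 1.245%.
σ_{20d} = 1.245% × √20 = 5.568%.
z(97.5%) = 1.960.
VaR = 1.960 × 5.568% = 10.913%; on $1,000,000 that is $109,130.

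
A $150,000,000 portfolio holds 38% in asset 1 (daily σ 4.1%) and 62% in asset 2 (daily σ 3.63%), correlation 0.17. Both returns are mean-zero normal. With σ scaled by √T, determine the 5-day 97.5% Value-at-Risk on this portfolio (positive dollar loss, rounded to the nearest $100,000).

σ_p = √(0.38²·4.1² + 0.62²·3.63² + 2·0.17·0.38·0.62·4.1·3.63) = 2.947%.
σ_{5d} = 2.947% × √5 = 6.590%.
z(97.5%) = 1.960.
VaR = 1.960 × 6.590% = 12.916%; on $150,000,000 that is $19,374,000.

$19,400,000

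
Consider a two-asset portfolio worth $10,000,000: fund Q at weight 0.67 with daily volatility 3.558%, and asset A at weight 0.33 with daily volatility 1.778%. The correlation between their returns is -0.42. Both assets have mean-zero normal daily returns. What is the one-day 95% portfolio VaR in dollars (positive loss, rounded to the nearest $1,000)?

$362,000

σ_p² = 0.67²·3.558² + 0.33²·1.778² + 2·-0.42·0.67·0.33·3.558·1.778 = 4.8521 (%²).
σ_p = √4.8521 = 2.203%.
At 95%, z = 1.645.
VaR = 1.645 × 2.203% = 3.624%; on $10,000,000 that is $362,400.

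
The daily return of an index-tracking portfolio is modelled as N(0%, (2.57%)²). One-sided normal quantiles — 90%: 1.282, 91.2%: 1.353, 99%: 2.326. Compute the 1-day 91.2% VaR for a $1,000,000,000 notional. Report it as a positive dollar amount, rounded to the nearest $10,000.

$34,770,000

VaR = z·σ = 1.353 × 2.57% = 3.477%.
On $1,000,000,000: 0.03477 × $1,000,000,000 = $34,770,000.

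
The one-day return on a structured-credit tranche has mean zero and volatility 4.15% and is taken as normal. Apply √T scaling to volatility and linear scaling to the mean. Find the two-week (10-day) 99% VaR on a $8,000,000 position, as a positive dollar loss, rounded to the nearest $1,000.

At 99%, z = 2.326.
σ_{10d} = 4.15% × √10 = 13.123%.
VaR = 2.326 × 13.123% = 30.524%.
On $8,000,000: 0.30524 × $8,000,000 = $2,441,920.

$2,442,000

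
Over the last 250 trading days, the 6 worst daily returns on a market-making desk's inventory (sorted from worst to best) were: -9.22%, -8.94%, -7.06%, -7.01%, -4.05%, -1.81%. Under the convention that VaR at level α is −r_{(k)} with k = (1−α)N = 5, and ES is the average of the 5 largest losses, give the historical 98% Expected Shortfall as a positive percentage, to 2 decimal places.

7.26%

The 5 worst returns sum to -36.28%.
ES = −(-36.28%) / 5 = 7.256% ≈ 7.26%.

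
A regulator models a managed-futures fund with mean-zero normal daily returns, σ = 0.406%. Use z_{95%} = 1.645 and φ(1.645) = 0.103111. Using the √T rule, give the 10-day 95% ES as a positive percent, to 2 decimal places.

2.65%

σ_{10d} = 0.406% × √10 = 1.284%.
ES multiplier = φ(z)/(1−α) = 0.103111/0.05 = 2.062.
ES = 1.284% × 2.062 = 2.648%.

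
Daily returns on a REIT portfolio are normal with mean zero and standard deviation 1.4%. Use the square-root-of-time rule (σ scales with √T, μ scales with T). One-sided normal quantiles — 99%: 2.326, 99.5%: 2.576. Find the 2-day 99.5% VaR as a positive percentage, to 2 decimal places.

σ_{2d} = 1.4% × √2 = 1.980%.
VaR = 2.576 × 1.980% = 5.100%.

5.10%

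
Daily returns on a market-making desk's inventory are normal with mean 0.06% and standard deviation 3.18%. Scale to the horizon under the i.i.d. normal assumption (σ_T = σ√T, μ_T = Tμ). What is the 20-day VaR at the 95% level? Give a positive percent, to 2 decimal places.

At 95%, z = 1.645.
σ_{20d} = 3.18% × √20 = 14.221%; μ_{20d} = 20 × 0.06% = 1.200%.
VaR = −(1.200%) + 1.645 × 14.221% = 22.194%.

22.19%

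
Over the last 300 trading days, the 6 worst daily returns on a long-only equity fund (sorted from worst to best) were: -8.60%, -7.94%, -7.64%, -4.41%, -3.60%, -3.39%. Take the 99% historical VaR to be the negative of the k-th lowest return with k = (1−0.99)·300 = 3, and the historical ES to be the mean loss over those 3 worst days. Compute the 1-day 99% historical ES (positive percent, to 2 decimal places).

8.06%

The 3 worst returns sum to -24.18%.
ES = −(-24.18%) / 3 = 8.06%.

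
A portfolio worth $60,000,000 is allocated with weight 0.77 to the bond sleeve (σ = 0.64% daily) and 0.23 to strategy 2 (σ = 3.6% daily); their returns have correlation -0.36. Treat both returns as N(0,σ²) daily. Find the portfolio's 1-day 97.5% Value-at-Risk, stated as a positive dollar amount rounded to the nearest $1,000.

σ_p² = 0.77²·0.64² + 0.23²·3.6² + 2·-0.36·0.77·0.23·0.64·3.6 = 0.6346 (%²).
σ_p = √0.6346 = 0.797%.
At 97.5%, z = 1.960.
VaR = 1.960 × 0.797% = 1.562%; on $60,000,000 that is $937,200.

$937,000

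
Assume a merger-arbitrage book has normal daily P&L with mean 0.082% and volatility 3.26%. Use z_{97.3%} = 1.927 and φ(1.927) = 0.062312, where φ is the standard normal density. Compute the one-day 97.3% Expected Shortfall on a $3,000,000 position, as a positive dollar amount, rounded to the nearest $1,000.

$223,000

Tail multiplier: φ(z)/(1−α) = 0.062312 / 0.027 = 2.308.
ES = −(0.082%) + 3.26% × 2.308 = 7.442%.
On $3,000,000: 0.07442 × $3,000,000 = $223,260.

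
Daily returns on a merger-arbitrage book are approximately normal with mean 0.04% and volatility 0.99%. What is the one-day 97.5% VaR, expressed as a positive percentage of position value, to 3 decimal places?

At 97.5% one-sided, z = 1.960.
VaR = −μ + z·σ = −(0.04%) + 1.960 × 0.99% = 1.900%.

1.900%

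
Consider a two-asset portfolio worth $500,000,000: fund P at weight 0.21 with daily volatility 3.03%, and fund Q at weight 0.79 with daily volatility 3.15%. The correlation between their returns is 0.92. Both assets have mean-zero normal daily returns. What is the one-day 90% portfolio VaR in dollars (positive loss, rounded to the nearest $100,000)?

σ_p² = 0.21²·3.03² + 0.79²·3.15² + 2·0.92·0.21·0.79·3.03·3.15 = 9.5110 (%²).
σ_p = √9.5110 = 3.084%.
At 90%, z = 1.282.
VaR = 1.282 × 3.084% = 3.954%; on $500,000,000 that is $19,770,000.

$19,800,000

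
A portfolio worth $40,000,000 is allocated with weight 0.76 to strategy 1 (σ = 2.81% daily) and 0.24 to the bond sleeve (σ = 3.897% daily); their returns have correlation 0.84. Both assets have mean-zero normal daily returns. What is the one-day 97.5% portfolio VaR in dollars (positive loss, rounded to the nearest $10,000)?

$2,320,000

σ_p² = 0.76²·2.81² + 0.24²·3.897² + 2·0.84·0.76·0.24·2.81·3.897 = 8.7911 (%²).
σ_p = √8.7911 = 2.965%.
At 97.5%, z = 1.960.
VaR = 1.960 × 2.965% = 5.811%; on $40,000,000 that is $2,324,400.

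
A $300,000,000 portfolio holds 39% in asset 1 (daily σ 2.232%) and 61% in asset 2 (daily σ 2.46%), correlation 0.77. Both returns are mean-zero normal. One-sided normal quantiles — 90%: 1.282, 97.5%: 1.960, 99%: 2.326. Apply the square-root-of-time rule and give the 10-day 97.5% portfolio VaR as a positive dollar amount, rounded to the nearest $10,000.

$41,670,000

σ_p = √(0.39²·2.232² + 0.61²·2.46² + 2·0.77·0.39·0.61·2.232·2.46) = 2.241%.
σ_{10d} = 2.241% × √10 = 7.087%.
VaR = 1.960 × 7.087% = 13.891%; on $300,000,000 that is $41,673,000.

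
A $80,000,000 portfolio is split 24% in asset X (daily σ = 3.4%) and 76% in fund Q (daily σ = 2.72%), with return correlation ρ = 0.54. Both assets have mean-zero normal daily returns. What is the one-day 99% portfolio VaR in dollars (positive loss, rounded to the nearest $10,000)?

σ_p² = 0.24²·3.4² + 0.76²·2.72² + 2·0.54·0.24·0.76·3.4·2.72 = 6.7610 (%²).
σ_p = √6.7610 = 2.600%.
At 99%, z = 2.326.
VaR = 2.326 × 2.600% = 6.048%; on $80,000,000 that is $4,838,400.

$4,840,000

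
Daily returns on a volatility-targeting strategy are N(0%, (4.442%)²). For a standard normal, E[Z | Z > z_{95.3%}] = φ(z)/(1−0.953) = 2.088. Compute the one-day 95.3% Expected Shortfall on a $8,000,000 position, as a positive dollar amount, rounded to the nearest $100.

$742,000

ES = 4.442% × 2.088 = 9.275%.
On $8,000,000: 0.09275 × $8,000,000 = $742,000.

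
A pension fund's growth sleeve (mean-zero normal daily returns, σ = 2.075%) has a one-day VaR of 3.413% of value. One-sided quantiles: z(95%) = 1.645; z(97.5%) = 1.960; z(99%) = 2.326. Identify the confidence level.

95%

Implied z = VaR/σ = 3.413 / 2.075 = 1.645.
This matches z(95%) = 1.645.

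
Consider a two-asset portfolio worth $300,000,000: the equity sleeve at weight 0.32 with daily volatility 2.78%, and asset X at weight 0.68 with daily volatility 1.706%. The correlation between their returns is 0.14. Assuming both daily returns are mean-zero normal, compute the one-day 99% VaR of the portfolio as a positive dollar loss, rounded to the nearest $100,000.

σ_p² = 0.32²·2.78² + 0.68²·1.706² + 2·0.14·0.32·0.68·2.78·1.706 = 2.4261 (%²).
σ_p = √2.4261 = 1.558%.
At 99%, z = 2.326.
VaR = 2.326 × 1.558% = 3.624%; on $300,000,000 that is $10,872,000.

$10,900,000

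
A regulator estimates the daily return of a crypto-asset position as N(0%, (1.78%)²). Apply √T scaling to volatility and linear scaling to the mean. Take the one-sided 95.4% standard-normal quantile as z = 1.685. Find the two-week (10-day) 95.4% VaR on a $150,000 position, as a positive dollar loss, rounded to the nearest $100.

$14,200

σ_{10d} = 1.78% × √10 = 5.629%.
VaR = 1.685 × 5.629% = 9.485%.
On $150,000: 0.09485 × $150,000 = $14,227.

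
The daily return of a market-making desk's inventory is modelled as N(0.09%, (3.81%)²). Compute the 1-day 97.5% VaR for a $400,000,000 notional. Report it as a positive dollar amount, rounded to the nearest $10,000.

At 97.5% one-sided, z = 1.960.
VaR = −μ + z·σ = −(0.09%) + 1.960 × 3.81% = 7.378%.
On $400,000,000: 0.07378 × $400,000,000 = $29,512,000.

$29,510,000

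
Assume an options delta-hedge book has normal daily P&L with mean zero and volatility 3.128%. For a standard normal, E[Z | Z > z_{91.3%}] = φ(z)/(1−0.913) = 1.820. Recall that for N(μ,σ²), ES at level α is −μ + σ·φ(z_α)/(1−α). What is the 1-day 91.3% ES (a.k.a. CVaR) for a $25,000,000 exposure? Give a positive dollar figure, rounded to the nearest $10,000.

$1,420,000

ES = 3.128% × 1.820 = 5.693%.
On $25,000,000: 0.05693 × $25,000,000 = $1,423,250.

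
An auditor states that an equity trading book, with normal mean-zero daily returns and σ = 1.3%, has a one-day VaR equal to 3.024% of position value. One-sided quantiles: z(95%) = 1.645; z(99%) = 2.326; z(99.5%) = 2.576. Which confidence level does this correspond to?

Implied z = VaR/σ = 3.024 / 1.3 = 2.326.
This matches z(99%) = 2.326.

99%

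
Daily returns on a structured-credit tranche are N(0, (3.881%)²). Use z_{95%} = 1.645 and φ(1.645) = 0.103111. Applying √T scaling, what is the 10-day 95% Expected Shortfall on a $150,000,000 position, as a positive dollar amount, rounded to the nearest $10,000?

σ_{10d} = 3.881% × √10 = 12.273%.
ES multiplier = φ(z)/(1−α) = 0.103111/0.05 = 2.062.
ES = 12.273% × 2.062 = 25.307%; on $150,000,000: $37,960,500.

$37,960,000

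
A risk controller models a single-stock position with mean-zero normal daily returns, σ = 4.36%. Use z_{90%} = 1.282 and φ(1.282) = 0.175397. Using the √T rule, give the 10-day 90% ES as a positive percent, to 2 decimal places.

24.18%

σ_{10d} = 4.36% × √10 = 13.788%.
ES multiplier = φ(z)/(1−α) = 0.175397/0.1 = 1.754.
ES = 13.788% × 1.754 = 24.184%.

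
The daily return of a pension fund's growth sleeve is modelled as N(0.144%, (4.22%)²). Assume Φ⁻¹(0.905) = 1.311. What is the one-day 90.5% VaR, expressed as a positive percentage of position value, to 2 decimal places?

5.39%

VaR = −μ + z·σ = −(0.144%) + 1.311 × 4.22% = 5.388%.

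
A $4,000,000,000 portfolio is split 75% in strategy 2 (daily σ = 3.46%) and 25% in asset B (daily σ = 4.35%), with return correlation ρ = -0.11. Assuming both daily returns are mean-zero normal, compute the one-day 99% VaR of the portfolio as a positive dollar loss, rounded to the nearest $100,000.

σ_p² = 0.75²·3.46² + 0.25²·4.35² + 2·-0.11·0.75·0.25·3.46·4.35 = 7.2958 (%²).
σ_p = √7.2958 = 2.701%.
At 99%, z = 2.326.
VaR = 2.326 × 2.701% = 6.283%; on $4,000,000,000 that is $251,320,000.

$251,300,000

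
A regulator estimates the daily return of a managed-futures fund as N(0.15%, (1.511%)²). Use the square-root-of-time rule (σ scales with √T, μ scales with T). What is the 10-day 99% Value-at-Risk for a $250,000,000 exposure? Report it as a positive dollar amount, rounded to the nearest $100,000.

$24,000,000

At 99%, z = 2.326.
σ_{10d} = 1.511% × √10 = 4.778%; μ_{10d} = 10 × 0.15% = 1.500%.
VaR = −(1.500%) + 2.326 × 4.778% = 9.614%.
On $250,000,000: 0.09614 × $250,000,000 = $24,035,000.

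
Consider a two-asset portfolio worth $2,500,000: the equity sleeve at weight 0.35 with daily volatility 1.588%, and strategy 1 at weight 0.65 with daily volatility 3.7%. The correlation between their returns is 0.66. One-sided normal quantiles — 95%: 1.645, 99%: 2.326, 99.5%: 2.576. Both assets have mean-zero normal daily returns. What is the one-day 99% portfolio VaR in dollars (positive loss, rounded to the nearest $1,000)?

$163,000

σ_p² = 0.35²·1.588² + 0.65²·3.7² + 2·0.66·0.35·0.65·1.588·3.7 = 7.8574 (%²).
σ_p = √7.8574 = 2.803%.
VaR = 2.326 × 2.803% = 6.520%; on $2,500,000 that is $163,000.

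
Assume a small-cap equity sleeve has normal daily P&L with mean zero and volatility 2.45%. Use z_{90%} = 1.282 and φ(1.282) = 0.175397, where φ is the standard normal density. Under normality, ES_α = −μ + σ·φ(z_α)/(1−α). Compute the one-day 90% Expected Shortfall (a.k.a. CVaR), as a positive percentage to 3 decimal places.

4.297%

Tail multiplier: φ(z)/(1−α) = 0.175397 / 0.1 = 1.754.
ES = 2.45% × 1.754 = 4.297%.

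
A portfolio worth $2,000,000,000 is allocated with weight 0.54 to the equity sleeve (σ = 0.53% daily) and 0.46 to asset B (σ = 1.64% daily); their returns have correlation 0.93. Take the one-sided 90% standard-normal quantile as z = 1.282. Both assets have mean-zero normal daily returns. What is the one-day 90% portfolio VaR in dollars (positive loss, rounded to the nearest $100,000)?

σ_p² = 0.54²·0.53² + 0.46²·1.64² + 2·0.93·0.54·0.46·0.53·1.64 = 1.0526 (%²).
σ_p = √1.0526 = 1.026%.
VaR = 1.282 × 1.026% = 1.315%; on $2,000,000,000 that is $26,300,000.

$26,300,000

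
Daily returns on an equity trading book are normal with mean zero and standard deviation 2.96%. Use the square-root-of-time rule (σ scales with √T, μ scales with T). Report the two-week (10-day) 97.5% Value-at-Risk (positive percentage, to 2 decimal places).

At 97.5%, z = 1.960.
σ_{10d} = 2.96% × √10 = 9.360%.
VaR = 1.960 × 9.360% = 18.346%.

18.35%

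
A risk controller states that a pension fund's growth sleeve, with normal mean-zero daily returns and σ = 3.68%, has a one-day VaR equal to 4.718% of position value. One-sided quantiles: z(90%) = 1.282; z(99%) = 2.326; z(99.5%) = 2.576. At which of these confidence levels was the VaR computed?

90%

Implied z = VaR/σ = 4.718 / 3.68 = 1.282.
This matches z(90%) = 1.282.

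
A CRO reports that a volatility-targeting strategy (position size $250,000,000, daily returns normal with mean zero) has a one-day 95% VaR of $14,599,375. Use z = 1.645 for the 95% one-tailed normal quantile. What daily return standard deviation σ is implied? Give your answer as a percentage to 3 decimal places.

VaR as a fraction: $14,599,375 / $250,000,000 = 5.840%.
σ = VaR / z = 5.840% / 1.645 = 3.550%.

3.550%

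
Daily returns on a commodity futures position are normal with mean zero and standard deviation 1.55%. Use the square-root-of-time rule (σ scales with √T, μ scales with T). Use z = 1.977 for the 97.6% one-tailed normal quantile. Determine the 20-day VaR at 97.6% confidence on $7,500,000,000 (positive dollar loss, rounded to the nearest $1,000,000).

σ_{20d} = 1.55% × √20 = 6.932%.
VaR = 1.977 × 6.932% = 13.705%.
On $7,500,000,000: 0.13705 × $7,500,000,000 = $1,027,875,000.

$1,028,000,000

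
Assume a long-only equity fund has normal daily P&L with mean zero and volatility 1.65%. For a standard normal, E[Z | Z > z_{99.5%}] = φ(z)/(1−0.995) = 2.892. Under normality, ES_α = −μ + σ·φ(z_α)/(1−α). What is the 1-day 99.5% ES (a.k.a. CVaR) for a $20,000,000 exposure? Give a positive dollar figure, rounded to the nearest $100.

ES = 1.65% × 2.892 = 4.772%.
On $20,000,000: 0.04772 × $20,000,000 = $954,400.

$954,400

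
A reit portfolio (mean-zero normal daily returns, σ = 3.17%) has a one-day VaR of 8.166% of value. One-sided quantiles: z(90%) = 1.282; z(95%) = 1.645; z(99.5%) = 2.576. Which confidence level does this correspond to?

99.5%

Implied z = VaR/σ = 8.166 / 3.17 = 2.576.
This matches z(99.5%) = 2.576.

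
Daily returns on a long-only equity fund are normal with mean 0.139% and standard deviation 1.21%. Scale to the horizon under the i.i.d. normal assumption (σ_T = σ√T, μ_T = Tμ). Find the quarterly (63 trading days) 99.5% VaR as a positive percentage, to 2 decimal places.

15.98%

At 99.5%, z = 2.576.
σ_{63d} = 1.21% × √63 = 9.604%; μ_{63d} = 63 × 0.139% = 8.757%.
VaR = −(8.757%) + 2.576 × 9.604% = 15.983%.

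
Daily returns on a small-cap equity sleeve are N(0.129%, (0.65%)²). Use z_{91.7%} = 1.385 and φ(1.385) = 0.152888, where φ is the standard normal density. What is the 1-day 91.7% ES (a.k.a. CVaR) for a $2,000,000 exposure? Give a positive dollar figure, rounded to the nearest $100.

Tail multiplier: φ(z)/(1−α) = 0.152888 / 0.083 = 1.842.
ES = −(0.129%) + 0.65% × 1.842 = 1.068%.
On $2,000,000: 0.01068 × $2,000,000 = $21,360.

$21,400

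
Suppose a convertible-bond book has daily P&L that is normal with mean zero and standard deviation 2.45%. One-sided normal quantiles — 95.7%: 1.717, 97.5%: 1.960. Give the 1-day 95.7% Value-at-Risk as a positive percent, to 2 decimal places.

4.21%

VaR = z·σ = 1.717 × 2.45% = 4.207%.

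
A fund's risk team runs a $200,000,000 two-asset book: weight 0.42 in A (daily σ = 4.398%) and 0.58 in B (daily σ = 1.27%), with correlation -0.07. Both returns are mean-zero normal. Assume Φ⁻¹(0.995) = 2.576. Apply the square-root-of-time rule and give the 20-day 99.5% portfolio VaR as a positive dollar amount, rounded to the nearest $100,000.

σ_p = √(0.42²·4.398² + 0.58²·1.27² + 2·-0.07·0.42·0.58·4.398·1.27) = 1.940%.
σ_{20d} = 1.940% × √20 = 8.676%.
VaR = 2.576 × 8.676% = 22.349%; on $200,000,000 that is $44,698,000.

$44,700,000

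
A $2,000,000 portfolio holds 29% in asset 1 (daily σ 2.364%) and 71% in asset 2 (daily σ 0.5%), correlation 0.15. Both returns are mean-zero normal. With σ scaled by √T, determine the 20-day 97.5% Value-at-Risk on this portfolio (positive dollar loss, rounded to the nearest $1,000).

$143,000

σ_p = √(0.29²·2.364² + 0.71²·0.5² + 2·0.15·0.29·0.71·2.364·0.5) = 0.818%.
σ_{20d} = 0.818% × √20 = 3.658%.
z(97.5%) = 1.960.
VaR = 1.960 × 3.658% = 7.170%; on $2,000,000 that is $143,400.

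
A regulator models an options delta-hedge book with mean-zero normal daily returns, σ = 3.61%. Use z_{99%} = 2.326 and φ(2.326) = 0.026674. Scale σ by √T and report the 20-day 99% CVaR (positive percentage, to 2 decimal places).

σ_{20d} = 3.61% × √20 = 16.144%.
ES multiplier = φ(z)/(1−α) = 0.026674/0.01 = 2.667.
ES = 16.144% × 2.667 = 43.056%.

43.06%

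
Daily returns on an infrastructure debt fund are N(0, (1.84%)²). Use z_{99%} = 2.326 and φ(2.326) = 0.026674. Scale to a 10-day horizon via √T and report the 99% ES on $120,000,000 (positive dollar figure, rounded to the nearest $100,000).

$18,600,000

σ_{10d} = 1.84% × √10 = 5.819%.
ES multiplier = φ(z)/(1−α) = 0.026674/0.01 = 2.667.
ES = 5.819% × 2.667 = 15.519%; on $120,000,000: $18,622,800.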